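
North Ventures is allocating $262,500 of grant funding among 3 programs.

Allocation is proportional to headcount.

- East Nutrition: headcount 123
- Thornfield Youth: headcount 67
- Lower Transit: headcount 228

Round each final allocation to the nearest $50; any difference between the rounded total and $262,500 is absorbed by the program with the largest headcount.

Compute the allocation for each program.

Sum of headcount: 418.
Pro-rata amounts: East Nutrition 123/418 × $262,500 = 77,242.82; Thornfield Youth 67/418 × $262,500 = 42,075.36; Lower Transit 228/418 × $262,500 = 143,181.82.
After rounding ($50): East Nutrition $77,250; Thornfield Youth $42,100; Lower Transit $143,200. Sum = $262,550.
Difference $262,500 − $262,550 = −$50 applied to largest headcount (Lower Transit): Lower Transit becomes $143,150.

East Nutrition: $77,250 · Thornfield Youth: $42,100 · Lower Transit: $143,150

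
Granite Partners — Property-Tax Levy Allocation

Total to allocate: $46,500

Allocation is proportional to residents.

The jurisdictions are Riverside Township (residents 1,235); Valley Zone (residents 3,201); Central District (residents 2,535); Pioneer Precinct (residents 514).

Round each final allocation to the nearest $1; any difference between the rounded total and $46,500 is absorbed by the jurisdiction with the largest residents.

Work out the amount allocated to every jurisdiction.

Residents total: 7,485.
Pro-rata amounts: Riverside Township 1,235/7,485 × $46,500 = 7,672.34; Valley Zone 3,201/7,485 × $46,500 = 19,885.97; Central District 2,535/7,485 × $46,500 = 15,748.497; Pioneer Precinct 514/7,485 × $46,500 = 3,193.19.
Rounded to nearest $1: Riverside Township $7,672; Valley Zone $19,886; Central District $15,748; Pioneer Precinct $3,193. Sum = $46,499.
Difference $46,500 − $46,499 = +$1 applied to largest residents (Valley Zone): Valley Zone becomes $19,887.

Riverside Township: $7,672 · Valley Zone: $19,887 · Central District: $15,748 · Pioneer Precinct: $3,193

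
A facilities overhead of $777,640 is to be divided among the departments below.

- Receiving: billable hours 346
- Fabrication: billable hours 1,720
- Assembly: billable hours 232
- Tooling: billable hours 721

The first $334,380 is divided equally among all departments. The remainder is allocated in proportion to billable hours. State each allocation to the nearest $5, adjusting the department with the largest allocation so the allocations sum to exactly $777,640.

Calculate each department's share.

Equal tier: $334,380 ÷ 4 = $83,595 apiece.
Remainder $443,260 by billable hours (total 3,019): Receiving 50,800.91 → $50,800; Fabrication 252,536.34 → $252,535; Assembly 34,063.04 → $34,065; Tooling 105,859.71 → $105,860.
Totals: Receiving $83,595 + $50,800 = $134,395; Fabrication $83,595 + $252,535 = $336,130; Assembly $83,595 + $34,065 = $117,660; Tooling $83,595 + $105,860 = $189,455.

Receiving: $134,395 · Fabrication: $336,130 · Assembly: $117,660 · Tooling: $189,455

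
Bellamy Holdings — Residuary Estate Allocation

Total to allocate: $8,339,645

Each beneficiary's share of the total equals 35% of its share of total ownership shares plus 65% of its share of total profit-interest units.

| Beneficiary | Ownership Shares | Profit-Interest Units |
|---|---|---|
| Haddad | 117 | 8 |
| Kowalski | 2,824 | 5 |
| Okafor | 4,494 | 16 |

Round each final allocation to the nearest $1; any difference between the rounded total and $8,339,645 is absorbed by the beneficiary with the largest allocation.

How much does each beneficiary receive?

Totals — ownership shares 7,435, profit-interest units 29.
Combined weights (35% ownership shares + 65% profit-interest units): Haddad 0.1848; Kowalski 0.2450; Okafor 0.5702.
Proportional shares: Haddad 1,541,317.16; Kowalski 2,043,277.81; Okafor 4,755,050.02.
Rounded to nearest $1: Haddad $1,541,317; Kowalski $2,043,278; Okafor $4,755,050. Sum = $8,339,645.
Sum already equals the total — no adjustment.

Haddad: $1,541,317 | Kowalski: $2,043,278 | Okafor: $4,755,050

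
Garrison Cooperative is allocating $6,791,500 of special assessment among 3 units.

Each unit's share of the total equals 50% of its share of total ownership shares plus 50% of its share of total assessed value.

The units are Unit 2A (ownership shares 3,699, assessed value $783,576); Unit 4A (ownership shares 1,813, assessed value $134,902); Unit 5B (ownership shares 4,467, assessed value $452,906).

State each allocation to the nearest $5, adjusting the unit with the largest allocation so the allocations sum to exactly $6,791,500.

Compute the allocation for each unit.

Unit 2A: $3,198,985 | Unit 4A: $950,980 | Unit 5B: $2,641,535

Ownership shares total 9,979; assessed value total 1,371,384.
Blended shares (50% ownership shares + 50% assessed value): Unit 2A 0.4710; Unit 4A 0.1400; Unit 5B 0.3889.
Raw shares: Unit 2A 3,198,981.55; Unit 4A 950,982.40; Unit 5B 2,641,536.05.
After rounding ($5): Unit 2A $3,198,980; Unit 4A $950,980; Unit 5B $2,641,535. Sum = $6,791,495.
Difference $6,791,500 − $6,791,495 = +$5 applied to largest allocation (Unit 2A): Unit 2A becomes $3,198,985.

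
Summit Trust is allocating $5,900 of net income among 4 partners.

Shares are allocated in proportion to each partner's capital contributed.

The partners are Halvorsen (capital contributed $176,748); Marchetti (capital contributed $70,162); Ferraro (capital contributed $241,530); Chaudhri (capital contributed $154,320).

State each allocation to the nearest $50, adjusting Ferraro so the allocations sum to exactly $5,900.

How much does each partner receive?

Sum of capital contributed: 642,760.
Proportional shares: Halvorsen 176,748/642,760 × $5,900 = 1,622.40; Marchetti 70,162/642,760 × $5,900 = 644.03; Ferraro 241,530/642,760 × $5,900 = 2,217.04; Chaudhri 154,320/642,760 × $5,900 = 1,416.53.
At nearest $50: Halvorsen $1,600; Marchetti $650; Ferraro $2,200; Chaudhri $1,400. Sum = $5,850.
Difference $5,900 − $5,850 = +$50 applied to Ferraro: Ferraro becomes $2,250.

Halvorsen: $1,600; Marchetti: $650; Ferraro: $2,250; Chaudhri: $1,400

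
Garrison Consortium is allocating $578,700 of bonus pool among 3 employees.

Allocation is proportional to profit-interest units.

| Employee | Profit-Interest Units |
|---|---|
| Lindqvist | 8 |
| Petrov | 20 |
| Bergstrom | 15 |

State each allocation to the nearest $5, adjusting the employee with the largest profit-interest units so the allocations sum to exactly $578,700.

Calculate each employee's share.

Lindqvist: $107,665 · Petrov: $269,165 · Bergstrom: $201,870

Profit-interest units total: 8 + 20 + 15 = 43.
Pro-rata amounts: Lindqvist 107,665.12; Petrov 269,162.79; Bergstrom 201,872.09.
After rounding ($5): Lindqvist $107,665; Petrov $269,165; Bergstrom $201,870. Sum = $578,700.
No rounding difference to absorb.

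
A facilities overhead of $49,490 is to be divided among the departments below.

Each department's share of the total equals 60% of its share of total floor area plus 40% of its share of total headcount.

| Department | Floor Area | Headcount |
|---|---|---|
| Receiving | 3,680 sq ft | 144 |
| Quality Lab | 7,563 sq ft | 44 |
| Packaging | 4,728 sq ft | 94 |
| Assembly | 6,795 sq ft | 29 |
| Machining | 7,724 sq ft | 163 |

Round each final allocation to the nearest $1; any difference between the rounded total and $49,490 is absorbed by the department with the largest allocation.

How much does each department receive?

Floor area total 30,490; headcount total 474.
Composite weights (60% floor area + 40% headcount): Receiving 0.1939; Quality Lab 0.1860; Packaging 0.1724; Assembly 0.1582; Machining 0.2896.
Proportional shares: Receiving 9,597.90; Quality Lab 9,203.16; Packaging 8,530.36; Assembly 7,828.75; Machining 14,329.84.
At nearest $1: Receiving $9,598; Quality Lab $9,203; Packaging $8,530; Assembly $7,829; Machining $14,330. Sum = $49,490.
Rounded total matches; no reconciliation needed.

Receiving: $9,598 · Quality Lab: $9,203 · Packaging: $8,530 · Assembly: $7,829 · Machining: $14,330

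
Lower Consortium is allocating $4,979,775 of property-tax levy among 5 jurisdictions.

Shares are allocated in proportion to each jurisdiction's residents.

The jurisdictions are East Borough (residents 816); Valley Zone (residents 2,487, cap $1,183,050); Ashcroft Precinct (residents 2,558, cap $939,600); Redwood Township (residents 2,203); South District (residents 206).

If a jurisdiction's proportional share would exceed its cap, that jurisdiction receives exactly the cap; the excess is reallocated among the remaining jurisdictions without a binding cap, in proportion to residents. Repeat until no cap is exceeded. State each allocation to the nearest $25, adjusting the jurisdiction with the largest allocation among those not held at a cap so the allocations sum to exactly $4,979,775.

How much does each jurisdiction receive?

Residents total: 8,270.
Unconstrained shares: East Borough 491,353.86; Valley Zone 1,497,545.40; Ashcroft Precinct 1,540,298.00; Redwood Township 1,326,534.98; South District 124,042.76.
Cap binds for Valley Zone ($1,183,050), Ashcroft Precinct ($939,600); balance $2,857,125 reallocated over remaining residents 3,225.
Shares after redistribution: East Borough 722,919.07 → $722,925; Redwood Township 1,951,704.30 → $1,951,700; South District 182,501.63 → $182,500.

East Borough: $722,925 · Valley Zone: $1,183,050 · Ashcroft Precinct: $939,600 · Redwood Township: $1,951,700 · South District: $182,500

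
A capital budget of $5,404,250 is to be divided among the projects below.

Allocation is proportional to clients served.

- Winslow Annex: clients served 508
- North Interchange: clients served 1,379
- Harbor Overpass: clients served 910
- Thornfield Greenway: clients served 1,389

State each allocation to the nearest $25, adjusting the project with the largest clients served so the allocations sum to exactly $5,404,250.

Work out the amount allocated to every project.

Winslow Annex: $655,850 · North Interchange: $1,780,325 · Harbor Overpass: $1,174,825 · Thornfield Greenway: $1,793,250

Clients served total: 508 + 1,379 + 910 + 1,389 = 4,186.
Proportional shares: Winslow Annex 655,843.05; North Interchange 1,780,329.85; Harbor Overpass 1,174,836.96; Thornfield Greenway 1,793,240.15.
After rounding ($25): Winslow Annex $655,850; North Interchange $1,780,325; Harbor Overpass $1,174,825; Thornfield Greenway $1,793,250. Sum = $5,404,250.
Rounded total matches; no reconciliation needed.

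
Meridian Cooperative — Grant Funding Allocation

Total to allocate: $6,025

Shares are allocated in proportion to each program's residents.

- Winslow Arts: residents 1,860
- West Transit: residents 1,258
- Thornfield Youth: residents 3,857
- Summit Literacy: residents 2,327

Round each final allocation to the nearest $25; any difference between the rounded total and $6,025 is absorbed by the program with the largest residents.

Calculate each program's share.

Winslow Arts: $1,200; West Transit: $825; Thornfield Youth: $2,500; Summit Literacy: $1,500

Residents total: 1,860 + 1,258 + 3,857 + 2,327 = 9,302.
Proportional shares: Winslow Arts 1,204.74; West Transit 814.82; Thornfield Youth 2,498.22; Summit Literacy 1,507.22.
At nearest $25: Winslow Arts $1,200; West Transit $825; Thornfield Youth $2,500; Summit Literacy $1,500. Sum = $6,025.
Sum already equals the total — no adjustment.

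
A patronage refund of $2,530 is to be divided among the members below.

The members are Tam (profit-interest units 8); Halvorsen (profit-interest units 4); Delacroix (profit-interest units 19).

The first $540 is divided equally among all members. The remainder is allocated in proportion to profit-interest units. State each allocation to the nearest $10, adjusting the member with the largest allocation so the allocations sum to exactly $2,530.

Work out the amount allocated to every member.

Tam: $690; Halvorsen: $440; Delacroix: $1,400

Equal tier: $540 ÷ 3 = $180 apiece.
Remainder $1,990 by profit-interest units (total 31): Tam 513.55 → $510; Halvorsen 256.77 → $260; Delacroix 1,219.68 → $1,220.
Totals: Tam $180 + $510 = $690; Halvorsen $180 + $260 = $440; Delacroix $180 + $1,220 = $1,400.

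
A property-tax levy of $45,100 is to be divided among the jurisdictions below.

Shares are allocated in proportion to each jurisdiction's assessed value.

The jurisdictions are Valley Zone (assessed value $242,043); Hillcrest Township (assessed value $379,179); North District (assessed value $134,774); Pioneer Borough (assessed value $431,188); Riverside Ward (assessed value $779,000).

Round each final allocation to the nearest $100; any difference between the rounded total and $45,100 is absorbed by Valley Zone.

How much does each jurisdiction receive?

Assessed value total: 1,966,184.
Pro-rata amounts: Valley Zone 242,043/1,966,184 × $45,100 = 5,551.94; Hillcrest Township 379,179/1,966,184 × $45,100 = 8,697.54; North District 134,774/1,966,184 × $45,100 = 3,091.42; Pioneer Borough 431,188/1,966,184 × $45,100 = 9,890.52; Riverside Ward 779,000/1,966,184 × $45,100 = 17,868.57.
After rounding ($100): Valley Zone $5,600; Hillcrest Township $8,700; North District $3,100; Pioneer Borough $9,900; Riverside Ward $17,900. Sum = $45,200.
Difference $45,100 − $45,200 = −$100 applied to Valley Zone: Valley Zone becomes $5,500.

Valley Zone: $5,500; Hillcrest Township: $8,700; North District: $3,100; Pioneer Borough: $9,900; Riverside Ward: $17,900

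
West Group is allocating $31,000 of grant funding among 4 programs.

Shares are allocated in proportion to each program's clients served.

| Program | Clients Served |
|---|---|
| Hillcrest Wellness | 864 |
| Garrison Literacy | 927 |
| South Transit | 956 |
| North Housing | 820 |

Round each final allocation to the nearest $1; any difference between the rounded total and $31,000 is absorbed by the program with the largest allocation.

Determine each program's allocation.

Hillcrest Wellness: $7,509; Garrison Literacy: $8,056; South Transit: $8,309; North Housing: $7,126

Total clients served = 3,567.
Raw shares: Hillcrest Wellness 864/3,567 × $31,000 = 7,508.83; Garrison Literacy 927/3,567 × $31,000 = 8,056.35; South Transit 956/3,567 × $31,000 = 8,308.38; North Housing 820/3,567 × $31,000 = 7,126.44.
After rounding ($1): Hillcrest Wellness $7,509; Garrison Literacy $8,056; South Transit $8,308; North Housing $7,126. Sum = $30,999.
Difference $31,000 − $30,999 = +$1 applied to largest allocation (South Transit): South Transit becomes $8,309.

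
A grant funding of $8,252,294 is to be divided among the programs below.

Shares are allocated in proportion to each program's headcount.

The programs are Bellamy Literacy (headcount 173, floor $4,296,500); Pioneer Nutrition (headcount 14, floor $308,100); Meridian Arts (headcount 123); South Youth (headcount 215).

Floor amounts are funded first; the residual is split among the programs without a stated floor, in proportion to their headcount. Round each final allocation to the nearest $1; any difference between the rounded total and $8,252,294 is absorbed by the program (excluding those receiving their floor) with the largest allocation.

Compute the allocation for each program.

Fund the minimums — Bellamy Literacy $4,296,500; Pioneer Nutrition $308,100. Residual $3,647,694.
Residual split over remaining headcount 338: Meridian Arts 1,327,415.27 → $1,327,415; South Youth 2,320,278.73 → $2,320,279.

Bellamy Literacy: $4,296,500; Pioneer Nutrition: $308,100; Meridian Arts: $1,327,415; South Youth: $2,320,279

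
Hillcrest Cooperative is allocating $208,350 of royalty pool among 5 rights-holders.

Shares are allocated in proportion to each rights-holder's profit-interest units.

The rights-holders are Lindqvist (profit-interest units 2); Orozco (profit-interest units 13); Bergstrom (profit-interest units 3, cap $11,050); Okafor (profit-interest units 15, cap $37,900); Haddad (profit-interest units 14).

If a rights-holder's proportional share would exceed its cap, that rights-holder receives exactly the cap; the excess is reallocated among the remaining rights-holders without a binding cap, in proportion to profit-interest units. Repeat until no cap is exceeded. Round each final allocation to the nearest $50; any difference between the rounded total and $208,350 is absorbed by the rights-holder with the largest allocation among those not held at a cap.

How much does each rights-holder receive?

Lindqvist: $11,000; Orozco: $71,450; Bergstrom: $11,050; Okafor: $37,900; Haddad: $76,950

Profit-interest units total: 47.
Pro-rata shares before constraints: Lindqvist 8,865.96; Orozco 57,628.72; Bergstrom 13,298.94; Okafor 66,494.68; Haddad 62,061.70.
Cap binds for Bergstrom ($11,050), Okafor ($37,900); balance $159,400 reallocated over remaining profit-interest units 29.
Remaining shares: Lindqvist 10,993.10 → $11,000; Orozco 71,455.17 → $71,450; Haddad 76,951.72 → $76,950.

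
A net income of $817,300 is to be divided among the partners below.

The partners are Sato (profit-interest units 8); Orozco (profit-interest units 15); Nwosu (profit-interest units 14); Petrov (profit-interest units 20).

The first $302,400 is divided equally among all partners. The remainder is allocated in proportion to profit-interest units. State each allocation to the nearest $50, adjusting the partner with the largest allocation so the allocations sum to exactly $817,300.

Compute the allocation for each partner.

Sato: $147,850 · Orozco: $211,100 · Nwosu: $202,050 · Petrov: $256,300

Equal tier: $302,400 ÷ 4 = $75,600 apiece.
Remainder $514,900 by profit-interest units (total 57): Sato 72,266.67 → $72,250; Orozco 135,500.00 → $135,500; Nwosu 126,466.67 → $126,450; Petrov 180,666.67 → $180,650.
Rounding difference +$50 on remainder applied to Petrov.
Totals: Sato $75,600 + $72,250 = $147,850; Orozco $75,600 + $135,500 = $211,100; Nwosu $75,600 + $126,450 = $202,050; Petrov $75,600 + $180,700 = $256,300.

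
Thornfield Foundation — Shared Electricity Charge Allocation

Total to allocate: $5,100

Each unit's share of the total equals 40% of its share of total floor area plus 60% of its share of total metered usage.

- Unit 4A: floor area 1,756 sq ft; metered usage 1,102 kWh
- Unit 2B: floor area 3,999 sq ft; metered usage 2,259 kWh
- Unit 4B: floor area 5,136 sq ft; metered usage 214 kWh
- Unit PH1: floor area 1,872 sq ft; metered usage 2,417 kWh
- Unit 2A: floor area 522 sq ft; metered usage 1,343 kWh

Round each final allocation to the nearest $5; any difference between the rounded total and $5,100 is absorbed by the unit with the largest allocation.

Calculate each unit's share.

Unit 4A: $730 | Unit 2B: $1,555 | Unit 4B: $880 | Unit PH1: $1,295 | Unit 2A: $640

Totals — floor area 13,285, metered usage 7,335.
Composite weights (40% floor area + 60% metered usage): Unit 4A 0.1430; Unit 2B 0.3052; Unit 4B 0.1721; Unit PH1 0.2541; Unit 2A 0.1256.
Proportional shares: Unit 4A 729.38; Unit 2B 1,556.48; Unit 4B 877.94; Unit PH1 1,295.78; Unit 2A 640.43.
At nearest $5: Unit 4A $730; Unit 2B $1,555; Unit 4B $880; Unit PH1 $1,295; Unit 2A $640. Sum = $5,100.
Rounded total matches; no reconciliation needed.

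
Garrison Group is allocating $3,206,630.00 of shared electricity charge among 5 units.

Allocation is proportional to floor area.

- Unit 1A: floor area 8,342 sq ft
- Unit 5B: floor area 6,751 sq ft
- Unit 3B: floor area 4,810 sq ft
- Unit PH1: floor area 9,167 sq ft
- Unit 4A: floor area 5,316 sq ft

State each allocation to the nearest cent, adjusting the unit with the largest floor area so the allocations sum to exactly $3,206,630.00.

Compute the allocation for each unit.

Unit 1A: $777,924.37 | Unit 5B: $629,557.35 | Unit 3B: $448,551.45 | Unit PH1: $854,858.88 | Unit 4A: $495,737.95

Combined floor area = 8,342 + 6,751 + 4,810 + 9,167 + 5,316 = 34,386.
Unrounded shares: Unit 1A 777,924.3721; Unit 5B 629,557.3527; Unit 3B 448,551.4541; Unit PH1 854,858.8731; Unit 4A 495,737.9480.
After rounding (cent): Unit 1A $777,924.37; Unit 5B $629,557.35; Unit 3B $448,551.45; Unit PH1 $854,858.87; Unit 4A $495,737.95. Sum = $3,206,629.99.
Difference $3,206,630.00 − $3,206,629.99 = +$0.01 applied to largest floor area (Unit PH1): Unit PH1 becomes $854,858.88.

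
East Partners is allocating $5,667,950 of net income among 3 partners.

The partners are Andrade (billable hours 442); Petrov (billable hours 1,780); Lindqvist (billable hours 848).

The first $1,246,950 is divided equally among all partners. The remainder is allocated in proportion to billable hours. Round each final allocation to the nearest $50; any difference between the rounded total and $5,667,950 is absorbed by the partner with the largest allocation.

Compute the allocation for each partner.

$1,246,950 shared equally gives $415,650 per partner.
Remainder $4,421,000 by billable hours (total 3,070): Andrade 636,508.79 → $636,500; Petrov 2,563,315.96 → $2,563,300; Lindqvist 1,221,175.24 → $1,221,200.
Totals: Andrade $415,650 + $636,500 = $1,052,150; Petrov $415,650 + $2,563,300 = $2,978,950; Lindqvist $415,650 + $1,221,200 = $1,636,850.

Andrade: $1,052,150 | Petrov: $2,978,950 | Lindqvist: $1,636,850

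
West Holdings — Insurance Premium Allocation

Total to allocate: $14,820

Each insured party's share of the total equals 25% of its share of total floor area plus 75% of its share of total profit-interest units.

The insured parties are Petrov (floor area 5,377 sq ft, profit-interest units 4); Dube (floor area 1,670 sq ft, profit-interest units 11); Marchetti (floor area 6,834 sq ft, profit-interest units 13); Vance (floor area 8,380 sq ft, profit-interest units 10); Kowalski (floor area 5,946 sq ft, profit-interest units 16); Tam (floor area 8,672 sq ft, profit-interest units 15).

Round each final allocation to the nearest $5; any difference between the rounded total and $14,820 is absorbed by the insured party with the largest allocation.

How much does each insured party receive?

Petrov: $1,185 · Dube: $1,940 · Marchetti: $2,780 · Vance: $2,455 · Kowalski: $3,175 · Tam: $3,285

Totals — floor area 36,879, profit-interest units 69.
Composite weights (25% floor area + 75% profit-interest units): Petrov 0.0799; Dube 0.1309; Marchetti 0.1876; Vance 0.1655; Kowalski 0.2142; Tam 0.2218.
Unrounded shares: Petrov 1,184.54; Dube 1,939.73; Marchetti 2,780.70; Vance 2,452.76; Kowalski 3,174.75; Tam 3,287.53.
Rounded to nearest $5: Petrov $1,185; Dube $1,940; Marchetti $2,780; Vance $2,455; Kowalski $3,175; Tam $3,290. Sum = $14,825.
Difference $14,820 − $14,825 = −$5 applied to largest allocation (Tam): Tam becomes $3,285.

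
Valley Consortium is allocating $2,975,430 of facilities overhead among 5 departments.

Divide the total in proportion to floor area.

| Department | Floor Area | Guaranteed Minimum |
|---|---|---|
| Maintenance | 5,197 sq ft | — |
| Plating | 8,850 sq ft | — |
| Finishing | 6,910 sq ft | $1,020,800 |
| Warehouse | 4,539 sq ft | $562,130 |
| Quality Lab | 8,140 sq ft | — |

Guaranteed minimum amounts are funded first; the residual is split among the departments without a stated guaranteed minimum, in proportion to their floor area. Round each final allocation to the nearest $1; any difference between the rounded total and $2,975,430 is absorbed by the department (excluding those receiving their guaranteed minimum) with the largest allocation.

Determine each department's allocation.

Maintenance: $326,174 · Plating: $555,444 · Finishing: $1,020,800 · Warehouse: $562,130 · Quality Lab: $510,882

Guaranteed amounts: Finishing $1,020,800; Warehouse $562,130. Remaining pool $1,392,500.
Remaining pool split over remaining floor area 22,187: Maintenance 326,174.00 → $326,174; Plating 555,443.503 → $555,444; Quality Lab 510,882.499 → $510,882.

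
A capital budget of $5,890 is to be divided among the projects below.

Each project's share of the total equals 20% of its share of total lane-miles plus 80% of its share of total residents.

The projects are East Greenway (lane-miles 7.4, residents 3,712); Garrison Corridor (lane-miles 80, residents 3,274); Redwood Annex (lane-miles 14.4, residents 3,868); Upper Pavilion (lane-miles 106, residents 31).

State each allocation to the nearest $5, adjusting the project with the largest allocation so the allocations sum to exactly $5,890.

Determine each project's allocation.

Lane-miles total 207.8; residents total 10,885.
Combined weights (20% lane-miles + 80% residents): East Greenway 0.2799; Garrison Corridor 0.3176; Redwood Annex 0.2981; Upper Pavilion 0.1043.
Pro-rata amounts: East Greenway 1,648.84; Garrison Corridor 1,870.79; Redwood Annex 1,756.05; Upper Pavilion 614.32.
At nearest $5: East Greenway $1,650; Garrison Corridor $1,870; Redwood Annex $1,755; Upper Pavilion $615. Sum = $5,890.
Sum already equals the total — no adjustment.

East Greenway: $1,650 | Garrison Corridor: $1,870 | Redwood Annex: $1,755 | Upper Pavilion: $615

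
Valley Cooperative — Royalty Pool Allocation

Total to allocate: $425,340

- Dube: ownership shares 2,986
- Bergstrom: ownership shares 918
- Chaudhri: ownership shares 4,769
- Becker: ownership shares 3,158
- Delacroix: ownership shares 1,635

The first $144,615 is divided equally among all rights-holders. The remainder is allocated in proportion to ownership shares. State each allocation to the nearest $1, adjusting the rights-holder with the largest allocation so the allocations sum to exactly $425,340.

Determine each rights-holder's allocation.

Dube: $91,172 · Bergstrom: $48,060 · Chaudhri: $128,342 · Becker: $94,758 · Delacroix: $63,008

Equal tier: $144,615 ÷ 5 = $28,923 apiece.
Remainder $280,725 by ownership shares (total 13,466): Dube 62,248.99 → $62,249; Bergstrom 19,137.498 → $19,137; Chaudhri 99,419.09 → $99,419; Becker 65,834.66 → $65,835; Delacroix 34,084.76 → $34,085.
Totals: Dube $28,923 + $62,249 = $91,172; Bergstrom $28,923 + $19,137 = $48,060; Chaudhri $28,923 + $99,419 = $128,342; Becker $28,923 + $65,835 = $94,758; Delacroix $28,923 + $34,085 = $63,008.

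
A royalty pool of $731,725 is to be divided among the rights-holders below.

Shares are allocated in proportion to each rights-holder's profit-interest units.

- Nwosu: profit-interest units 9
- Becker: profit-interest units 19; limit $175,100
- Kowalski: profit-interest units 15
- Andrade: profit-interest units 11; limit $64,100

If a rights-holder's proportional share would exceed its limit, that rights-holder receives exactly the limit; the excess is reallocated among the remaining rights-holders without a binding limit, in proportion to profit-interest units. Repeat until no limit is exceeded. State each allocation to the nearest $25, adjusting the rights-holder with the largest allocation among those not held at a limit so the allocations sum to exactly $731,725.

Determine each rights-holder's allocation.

Nwosu: $184,700 | Becker: $175,100 | Kowalski: $307,825 | Andrade: $64,100

Combined profit-interest units = 54.
Proportional shares (ignoring caps): Nwosu 121,954.17; Becker 257,458.80; Kowalski 203,256.94; Andrade 149,055.09.
Capped: Becker ($175,100), Andrade ($64,100); remaining pool $492,525 reallocated over remaining profit-interest units 24.
Redistributed shares: Nwosu 184,696.88 → $184,700; Kowalski 307,828.12 → $307,825.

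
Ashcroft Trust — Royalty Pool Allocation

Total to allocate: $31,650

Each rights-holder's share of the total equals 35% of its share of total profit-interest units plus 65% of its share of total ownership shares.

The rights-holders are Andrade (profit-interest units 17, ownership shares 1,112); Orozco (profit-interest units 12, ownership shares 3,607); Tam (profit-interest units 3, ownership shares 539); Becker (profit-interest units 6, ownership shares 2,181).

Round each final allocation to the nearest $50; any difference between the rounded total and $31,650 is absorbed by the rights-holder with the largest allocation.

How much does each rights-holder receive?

Totals — profit-interest units 38, ownership shares 7,439.
Blended shares (35% profit-interest units + 65% ownership shares): Andrade 0.2537; Orozco 0.4257; Tam 0.0747; Becker 0.2458.
Pro-rata amounts: Andrade 8,030.95; Orozco 13,473.29; Tam 2,365.14; Becker 7,780.62.
Rounded to nearest $50: Andrade $8,050; Orozco $13,450; Tam $2,350; Becker $7,800. Sum = $31,650.
No rounding difference to absorb.

Andrade: $8,050 | Orozco: $13,450 | Tam: $2,350 | Becker: $7,800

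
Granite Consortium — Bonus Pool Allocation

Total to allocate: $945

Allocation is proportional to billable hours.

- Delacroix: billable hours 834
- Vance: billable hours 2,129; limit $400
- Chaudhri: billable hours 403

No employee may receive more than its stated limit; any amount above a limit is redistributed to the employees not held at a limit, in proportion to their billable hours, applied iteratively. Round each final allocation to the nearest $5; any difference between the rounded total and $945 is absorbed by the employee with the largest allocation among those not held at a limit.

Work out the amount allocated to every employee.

Billable hours total: 3,366.
Unconstrained shares: Delacroix 234.14; Vance 597.71; Chaudhri 113.14.
Held at cap: Vance ($400); balance $545 reallocated over remaining billable hours 1,237.
Redistributed shares: Delacroix 367.45 → $365; Chaudhri 177.55 → $180.

Delacroix: $365 | Vance: $400 | Chaudhri: $180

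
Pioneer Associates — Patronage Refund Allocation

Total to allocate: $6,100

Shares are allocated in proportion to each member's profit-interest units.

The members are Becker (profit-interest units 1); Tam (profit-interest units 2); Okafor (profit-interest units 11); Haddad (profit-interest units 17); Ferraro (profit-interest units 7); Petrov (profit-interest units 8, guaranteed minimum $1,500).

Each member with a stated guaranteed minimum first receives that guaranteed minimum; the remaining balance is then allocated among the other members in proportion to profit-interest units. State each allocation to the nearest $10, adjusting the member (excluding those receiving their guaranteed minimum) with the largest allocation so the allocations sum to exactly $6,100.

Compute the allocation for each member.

Guaranteed amounts: Petrov $1,500. Balance $4,600.
Balance split over remaining profit-interest units 38: Becker 121.05 → $120; Tam 242.11 → $240; Okafor 1,331.58 → $1,330; Haddad 2,057.89 → $2,060; Ferraro 847.37 → $850.

Becker: $120 · Tam: $240 · Okafor: $1,330 · Haddad: $2,060 · Ferraro: $850 · Petrov: $1,500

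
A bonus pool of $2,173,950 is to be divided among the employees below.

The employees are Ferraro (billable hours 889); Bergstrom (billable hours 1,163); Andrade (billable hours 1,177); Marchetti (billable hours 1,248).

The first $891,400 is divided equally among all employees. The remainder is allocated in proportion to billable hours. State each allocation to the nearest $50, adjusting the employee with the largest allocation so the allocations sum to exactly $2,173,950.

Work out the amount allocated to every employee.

Ferraro: $477,550 | Bergstrom: $556,000 | Andrade: $560,050 | Marchetti: $580,350

$891,400 shared equally gives $222,850 per employee.
Remainder $1,282,550 by billable hours (total 4,477): Ferraro 254,676.56 → $254,700; Bergstrom 333,170.80 → $333,150; Andrade 337,181.45 → $337,200; Marchetti 357,521.20 → $357,500.
Totals: Ferraro $222,850 + $254,700 = $477,550; Bergstrom $222,850 + $333,150 = $556,000; Andrade $222,850 + $337,200 = $560,050; Marchetti $222,850 + $357,500 = $580,350.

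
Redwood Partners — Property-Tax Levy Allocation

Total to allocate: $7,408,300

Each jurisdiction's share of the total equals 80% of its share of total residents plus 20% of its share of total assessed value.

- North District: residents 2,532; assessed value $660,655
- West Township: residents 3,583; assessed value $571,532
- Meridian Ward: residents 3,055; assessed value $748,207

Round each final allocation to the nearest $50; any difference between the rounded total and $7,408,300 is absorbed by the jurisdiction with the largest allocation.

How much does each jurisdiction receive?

Residents total 9,170; assessed value total 1,980,394.
Composite weights (80% residents + 20% assessed value): North District 0.2876; West Township 0.3703; Meridian Ward 0.3421.
Unrounded shares: North District 2,130,729.11; West Township 2,743,319.67; Meridian Ward 2,534,251.22.
After rounding ($50): North District $2,130,750; West Township $2,743,300; Meridian Ward $2,534,250. Sum = $7,408,300.
Sum already equals the total — no adjustment.

North District: $2,130,750 · West Township: $2,743,300 · Meridian Ward: $2,534,250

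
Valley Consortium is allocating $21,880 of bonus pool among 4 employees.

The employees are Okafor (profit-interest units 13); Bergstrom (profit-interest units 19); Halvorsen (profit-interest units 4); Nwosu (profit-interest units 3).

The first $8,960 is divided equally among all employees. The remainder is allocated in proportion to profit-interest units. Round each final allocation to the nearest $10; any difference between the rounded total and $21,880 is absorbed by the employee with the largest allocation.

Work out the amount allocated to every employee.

$8,960 shared equally gives $2,240 per employee.
Remainder $12,920 by profit-interest units (total 39): Okafor 4,306.67 → $4,310; Bergstrom 6,294.36 → $6,290; Halvorsen 1,325.13 → $1,330; Nwosu 993.85 → $990.
Totals: Okafor $2,240 + $4,310 = $6,550; Bergstrom $2,240 + $6,290 = $8,530; Halvorsen $2,240 + $1,330 = $3,570; Nwosu $2,240 + $990 = $3,230.

Okafor: $6,550 · Bergstrom: $8,530 · Halvorsen: $3,570 · Nwosu: $3,230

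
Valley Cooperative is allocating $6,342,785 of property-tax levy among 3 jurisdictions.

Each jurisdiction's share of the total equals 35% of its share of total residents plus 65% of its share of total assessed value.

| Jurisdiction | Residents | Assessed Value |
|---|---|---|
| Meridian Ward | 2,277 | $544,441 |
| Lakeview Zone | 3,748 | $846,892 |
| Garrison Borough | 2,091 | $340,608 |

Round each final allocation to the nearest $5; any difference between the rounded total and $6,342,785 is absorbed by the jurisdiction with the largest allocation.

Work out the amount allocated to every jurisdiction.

Residents total 8,116; assessed value total 1,731,941.
Composite weights (35% residents + 65% assessed value): Meridian Ward 0.3025; Lakeview Zone 0.4795; Garrison Borough 0.2180.
Proportional shares: Meridian Ward 1,918,847.42; Lakeview Zone 3,041,182.46; Garrison Borough 1,382,755.12.
Rounded to nearest $5: Meridian Ward $1,918,845; Lakeview Zone $3,041,180; Garrison Borough $1,382,755. Sum = $6,342,780.
Difference $6,342,785 − $6,342,780 = +$5 applied to largest allocation (Lakeview Zone): Lakeview Zone becomes $3,041,185.

Meridian Ward: $1,918,845; Lakeview Zone: $3,041,185; Garrison Borough: $1,382,755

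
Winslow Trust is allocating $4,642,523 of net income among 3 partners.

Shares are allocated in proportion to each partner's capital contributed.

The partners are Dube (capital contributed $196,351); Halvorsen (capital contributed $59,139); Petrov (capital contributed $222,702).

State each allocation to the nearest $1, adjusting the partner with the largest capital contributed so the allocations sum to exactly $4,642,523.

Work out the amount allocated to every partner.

Total capital contributed = 196,351 + 59,139 + 222,702 = 478,192.
Unrounded shares: Dube 1,906,272.03; Halvorsen 574,150.48; Petrov 2,162,100.49.
Rounded to nearest $1: Dube $1,906,272; Halvorsen $574,150; Petrov $2,162,100. Sum = $4,642,522.
Difference $4,642,523 − $4,642,522 = +$1 applied to largest capital contributed (Petrov): Petrov becomes $2,162,101.

Dube: $1,906,272; Halvorsen: $574,150; Petrov: $2,162,101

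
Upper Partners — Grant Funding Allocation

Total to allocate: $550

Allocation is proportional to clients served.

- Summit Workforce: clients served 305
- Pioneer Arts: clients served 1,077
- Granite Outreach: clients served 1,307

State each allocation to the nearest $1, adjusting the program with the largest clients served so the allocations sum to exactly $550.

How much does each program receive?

Summit Workforce: $62 | Pioneer Arts: $220 | Granite Outreach: $268

Total clients served = 2,689.
Raw shares: Summit Workforce 305/2,689 × $550 = 62.38; Pioneer Arts 1,077/2,689 × $550 = 220.29; Granite Outreach 1,307/2,689 × $550 = 267.33.
Rounded to nearest $1: Summit Workforce $62; Pioneer Arts $220; Granite Outreach $267. Sum = $549.
Difference $550 − $549 = +$1 applied to largest clients served (Granite Outreach): Granite Outreach becomes $268.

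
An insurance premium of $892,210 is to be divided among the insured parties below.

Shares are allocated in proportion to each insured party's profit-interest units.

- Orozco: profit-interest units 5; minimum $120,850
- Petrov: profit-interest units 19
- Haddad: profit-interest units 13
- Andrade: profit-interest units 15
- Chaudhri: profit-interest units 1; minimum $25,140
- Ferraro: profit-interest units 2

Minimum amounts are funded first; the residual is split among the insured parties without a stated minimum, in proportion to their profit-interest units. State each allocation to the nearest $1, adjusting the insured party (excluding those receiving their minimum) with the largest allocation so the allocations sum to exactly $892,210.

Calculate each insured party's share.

Minimums first: Orozco $120,850; Chaudhri $25,140. Remaining pool $746,220.
Remaining pool split over remaining profit-interest units 49: Petrov 289,350.61 → $289,351; Haddad 197,976.73 → $197,977; Andrade 228,434.69 → $228,435; Ferraro 30,457.96 → $30,458.
Rounding difference −$1 applied to Petrov → $289,350.

Orozco: $120,850 | Petrov: $289,350 | Haddad: $197,977 | Andrade: $228,435 | Chaudhri: $25,140 | Ferraro: $30,458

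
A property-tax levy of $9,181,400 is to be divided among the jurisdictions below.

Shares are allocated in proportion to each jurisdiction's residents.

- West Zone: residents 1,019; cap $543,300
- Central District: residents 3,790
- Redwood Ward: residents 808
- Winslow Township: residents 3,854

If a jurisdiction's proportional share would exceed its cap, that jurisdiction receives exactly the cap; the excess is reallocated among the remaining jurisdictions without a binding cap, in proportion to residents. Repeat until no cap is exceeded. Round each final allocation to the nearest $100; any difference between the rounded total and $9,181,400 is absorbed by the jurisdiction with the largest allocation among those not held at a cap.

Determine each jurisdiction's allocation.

Combined residents = 9,471.
Pro-rata shares before constraints: West Zone 987,841.47; Central District 3,674,111.08; Redwood Ward 783,293.34; Winslow Township 3,736,154.11.
Cap binds for West Zone ($543,300); remaining pool $8,638,100 reallocated over remaining residents 8,452.
Redistributed shares: Central District 3,873,449.95 → $3,873,400; Redwood Ward 825,790.91 → $825,800; Winslow Township 3,938,859.13 → $3,938,900.

West Zone: $543,300; Central District: $3,873,400; Redwood Ward: $825,800; Winslow Township: $3,938,900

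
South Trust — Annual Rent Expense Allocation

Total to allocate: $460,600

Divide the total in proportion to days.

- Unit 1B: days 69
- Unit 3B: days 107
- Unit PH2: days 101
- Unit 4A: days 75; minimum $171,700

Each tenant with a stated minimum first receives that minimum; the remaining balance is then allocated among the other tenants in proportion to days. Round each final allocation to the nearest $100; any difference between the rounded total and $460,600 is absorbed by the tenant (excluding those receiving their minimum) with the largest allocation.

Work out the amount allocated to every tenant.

Guaranteed amounts: Unit 4A $171,700. Balance $288,900.
Balance split over remaining days 277: Unit 1B 71,964.26 → $72,000; Unit 3B 111,596.75 → $111,600; Unit PH2 105,338.99 → $105,300.

Unit 1B: $72,000 | Unit 3B: $111,600 | Unit PH2: $105,300 | Unit 4A: $171,700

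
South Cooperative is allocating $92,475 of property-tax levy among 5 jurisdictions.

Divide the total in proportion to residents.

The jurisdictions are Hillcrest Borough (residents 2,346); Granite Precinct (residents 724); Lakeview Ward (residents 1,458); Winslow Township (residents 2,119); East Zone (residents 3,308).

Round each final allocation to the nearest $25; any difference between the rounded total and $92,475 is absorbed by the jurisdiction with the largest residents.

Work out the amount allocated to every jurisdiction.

Hillcrest Borough: $21,800; Granite Precinct: $6,725; Lakeview Ward: $13,550; Winslow Township: $19,675; East Zone: $30,725

Total residents = 2,346 + 724 + 1,458 + 2,119 + 3,308 = 9,955.
Proportional shares: Hillcrest Borough 21,792.70; Granite Precinct 6,725.45; Lakeview Ward 13,543.80; Winslow Township 19,684.03; East Zone 30,729.01.
After rounding ($25): Hillcrest Borough $21,800; Granite Precinct $6,725; Lakeview Ward $13,550; Winslow Township $19,675; East Zone $30,725. Sum = $92,475.
No rounding difference to absorb.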